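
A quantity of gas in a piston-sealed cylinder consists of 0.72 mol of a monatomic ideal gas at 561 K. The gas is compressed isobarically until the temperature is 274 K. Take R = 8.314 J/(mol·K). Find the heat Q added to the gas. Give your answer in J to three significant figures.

Isobaric: W = nRΔT = (0.72)(8.314)(-287) = -1718 J.
ΔU = nCᵥΔT with Cᵥ = 3R/2: ΔU = (0.72)(12.47)(-287) = -2577 J.
Q = ΔU + W = -2577 − 1718 = -4295 J.

Q ≈ -4300 J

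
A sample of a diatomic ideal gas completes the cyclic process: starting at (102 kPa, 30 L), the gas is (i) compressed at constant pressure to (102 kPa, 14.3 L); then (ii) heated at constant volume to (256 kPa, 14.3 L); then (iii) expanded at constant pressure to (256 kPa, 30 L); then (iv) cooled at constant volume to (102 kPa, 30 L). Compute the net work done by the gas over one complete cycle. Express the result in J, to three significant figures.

Constant-volume legs do no work.
W(i) = (102)(14.3 − 30) = -1601 J; W(iii) = (256)(30 − 14.3) = 4019 J.
W_net = -1601 + 4019 = 2418 J (the clockwise enclosed area).

W_net ≈ 2420 J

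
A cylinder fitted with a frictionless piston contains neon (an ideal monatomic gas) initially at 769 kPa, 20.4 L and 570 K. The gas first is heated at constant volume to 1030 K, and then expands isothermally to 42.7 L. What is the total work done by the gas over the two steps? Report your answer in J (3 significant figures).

Step 1 (isochoric): W = 0 (constant volume).
After step 1: P = 1390 kPa (V unchanged).
Step 2 (isothermal): W = P₁V₁ ln(V₂/V₁) = (28348) ln(42.7/20.4) = 20939 J.
W_total = 0 + 20939 = 20939 J.

W_total ≈ 20900 J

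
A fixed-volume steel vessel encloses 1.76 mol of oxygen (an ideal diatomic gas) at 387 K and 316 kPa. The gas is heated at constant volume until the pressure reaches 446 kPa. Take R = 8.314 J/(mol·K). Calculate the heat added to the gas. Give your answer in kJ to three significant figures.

Constant volume ⇒ W = 0, so Q = ΔU = nCᵥΔT with Cᵥ = 5R/2 = 20.79 J/(mol·K).
At constant V, T₂/T₁ = P₂/P₁ ⇒ ΔT = T₁(P₂/P₁ − 1) = 387·(446/316 − 1) = 159.2 K.
ΔU = (1.76)(20.79)(159.2) = 5824 J.

Q ≈ 5.82 kJ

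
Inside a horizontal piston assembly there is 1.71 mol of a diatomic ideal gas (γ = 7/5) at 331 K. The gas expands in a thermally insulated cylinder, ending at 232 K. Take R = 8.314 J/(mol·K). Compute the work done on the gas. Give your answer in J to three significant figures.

W ≈ -3520 J

Adiabatic ⇒ Q = 0, so W_by = −ΔU = nCᵥ(T₁ − T₂).
Cᵥ = 5R/2 = 20.79 J/(mol·K).
W = (1.71)(20.79)(331 − 232) = 3519 J.
Work on gas = −W_by = -3519 J.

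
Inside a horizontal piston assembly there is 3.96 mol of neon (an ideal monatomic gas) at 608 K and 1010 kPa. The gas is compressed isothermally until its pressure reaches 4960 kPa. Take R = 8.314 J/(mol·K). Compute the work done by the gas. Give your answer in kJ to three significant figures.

W ≈ -31.9 kJ

Isothermal process: W = nRT ln(V₂/V₁) = nRT ln(P₁/P₂).
W = (3.96)(8.314)(608) × ln(1010/4960)
  = 20017 × ln(0.2036) = 20017 × -1.591
W_by_gas = -31857 J.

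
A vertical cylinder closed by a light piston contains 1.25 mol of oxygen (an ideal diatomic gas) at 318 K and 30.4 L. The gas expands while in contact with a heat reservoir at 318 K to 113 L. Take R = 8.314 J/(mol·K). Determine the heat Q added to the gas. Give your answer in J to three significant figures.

Isothermal ⇒ ΔU = 0, so Q = W = nRT ln(V₂/V₁).
Q = (1.25)(8.314)(318) ln(113/30.4) = 3305 × 1.313 = 4339 J.

Q ≈ 4340 J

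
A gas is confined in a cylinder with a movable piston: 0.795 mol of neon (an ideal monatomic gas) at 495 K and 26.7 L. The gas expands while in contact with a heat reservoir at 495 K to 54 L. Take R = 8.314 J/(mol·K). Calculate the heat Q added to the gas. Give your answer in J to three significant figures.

Q ≈ 2300 J

Isothermal ⇒ ΔU = 0, so Q = W = nRT ln(V₂/V₁).
Q = (0.795)(8.314)(495) ln(54/26.7) = 3272 × 0.7043 = 2304 J.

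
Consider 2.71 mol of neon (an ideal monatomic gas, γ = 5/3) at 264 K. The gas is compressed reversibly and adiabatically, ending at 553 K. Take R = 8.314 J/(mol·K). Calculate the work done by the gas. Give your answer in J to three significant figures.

Adiabatic ⇒ Q = 0, so W_by = −ΔU = nCᵥ(T₁ − T₂).
Cᵥ = 3R/2 = 12.47 J/(mol·K).
W = (2.71)(12.47)(264 − 553) = -9767 J.

W ≈ -9770 J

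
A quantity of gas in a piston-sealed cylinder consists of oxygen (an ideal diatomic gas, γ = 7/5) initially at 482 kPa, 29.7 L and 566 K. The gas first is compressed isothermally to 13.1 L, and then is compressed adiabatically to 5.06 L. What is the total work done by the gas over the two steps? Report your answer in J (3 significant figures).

Step 1 (isothermal): W = P₁V₁ ln(V₂/V₁) = (14315) ln(13.1/29.7) = -11718 J.
After step 1: P = 1093 kPa, V = 13.1 L, T = 566 K.
Step 2 (adiabatic): W = (P₁V₁ − P₂V₂)/(γ−1) = (14315 − 20944)/0.4 = -16571 J.
W_total = -11718 − 16571 = -28288 J.

W_total ≈ -28300 J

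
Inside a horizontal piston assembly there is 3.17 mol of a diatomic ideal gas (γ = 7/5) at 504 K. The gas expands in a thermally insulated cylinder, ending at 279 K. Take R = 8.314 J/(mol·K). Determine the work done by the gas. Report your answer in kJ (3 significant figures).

Adiabatic ⇒ Q = 0, so W_by = −ΔU = nCᵥ(T₁ − T₂).
Cᵥ = 5R/2 = 20.79 J/(mol·K).
W = (3.17)(20.79)(504 − 279) = 14825 J.

W ≈ 14.8 kJ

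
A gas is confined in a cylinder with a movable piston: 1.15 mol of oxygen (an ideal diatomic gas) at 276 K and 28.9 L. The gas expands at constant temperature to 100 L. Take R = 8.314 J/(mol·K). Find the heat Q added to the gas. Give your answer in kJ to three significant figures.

Isothermal ⇒ ΔU = 0, so Q = W = nRT ln(V₂/V₁).
Q = (1.15)(8.314)(276) ln(100/28.9) = 2639 × 1.241 = 3276 J.

Q ≈ 3.28 kJ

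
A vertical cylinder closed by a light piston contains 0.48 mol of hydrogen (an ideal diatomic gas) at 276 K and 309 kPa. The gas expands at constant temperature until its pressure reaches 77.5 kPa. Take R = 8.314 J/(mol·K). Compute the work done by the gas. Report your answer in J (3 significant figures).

Isothermal process: W = nRT ln(V₂/V₁) = nRT ln(P₁/P₂).
W = (0.48)(8.314)(276) × ln(309/77.5)
  = 1101 × ln(3.987) = 1101 × 1.383
W_by_gas = 1523 J.

W ≈ 1520 J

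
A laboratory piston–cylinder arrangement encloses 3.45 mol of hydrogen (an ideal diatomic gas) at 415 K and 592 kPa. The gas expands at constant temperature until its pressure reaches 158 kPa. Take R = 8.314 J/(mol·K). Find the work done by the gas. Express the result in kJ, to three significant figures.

W ≈ 15.7 kJ

Isothermal process: W = nRT ln(V₂/V₁) = nRT ln(P₁/P₂).
W = (3.45)(8.314)(415) × ln(592/158)
  = 11904 × ln(3.747) = 11904 × 1.321
W_by_gas = 15724 J.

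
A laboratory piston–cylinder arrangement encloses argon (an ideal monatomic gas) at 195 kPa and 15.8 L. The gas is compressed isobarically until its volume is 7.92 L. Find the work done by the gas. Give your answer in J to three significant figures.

Isobaric: W = P ΔV.
W = (195 kPa)(7.92 − 15.8 L) = (195)(-7.88) = -1537 J.

W ≈ -1540 J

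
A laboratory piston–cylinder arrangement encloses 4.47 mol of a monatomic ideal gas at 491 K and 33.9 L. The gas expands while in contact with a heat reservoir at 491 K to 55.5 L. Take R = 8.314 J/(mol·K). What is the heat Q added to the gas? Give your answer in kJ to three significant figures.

Isothermal ⇒ ΔU = 0, so Q = W = nRT ln(V₂/V₁).
Q = (4.47)(8.314)(491) ln(55.5/33.9) = 18247 × 0.493 = 8995 J.

Q ≈ 9.00 kJ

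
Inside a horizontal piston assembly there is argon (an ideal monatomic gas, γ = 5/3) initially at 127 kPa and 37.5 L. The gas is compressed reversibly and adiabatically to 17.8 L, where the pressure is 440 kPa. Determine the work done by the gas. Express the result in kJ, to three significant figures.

W ≈ -4.60 kJ

Adiabatic: W = (P₁V₁ − P₂V₂)/(γ − 1) with γ = 5/3.
P₁V₁ = 4762 J, P₂V₂ = 7832 J.
W = (4762 − 7832) / 0.6667 = -4604 J.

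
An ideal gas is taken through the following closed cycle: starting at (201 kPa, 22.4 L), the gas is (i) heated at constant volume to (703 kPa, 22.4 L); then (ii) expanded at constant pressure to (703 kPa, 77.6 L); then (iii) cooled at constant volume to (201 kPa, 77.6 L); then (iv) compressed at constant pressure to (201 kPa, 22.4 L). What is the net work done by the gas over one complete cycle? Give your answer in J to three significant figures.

W_net ≈ 27700 J

Constant-volume legs do no work.
W(ii) = (703)(77.6 − 22.4) = 38806 J; W(iv) = (201)(22.4 − 77.6) = -11095 J.
W_net = 38806 − 11095 = 27710 J (the clockwise enclosed area).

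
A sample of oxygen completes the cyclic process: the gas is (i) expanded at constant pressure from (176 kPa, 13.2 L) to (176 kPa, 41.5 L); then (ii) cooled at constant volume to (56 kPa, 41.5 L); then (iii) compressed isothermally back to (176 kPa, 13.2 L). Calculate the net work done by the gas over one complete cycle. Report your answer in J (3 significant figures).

Leg (i): W = PΔV = (176)(41.5 − 13.2) = 4981 J.
Leg (ii): W = 0.
Leg (iii): W = PᵢVᵢ ln(V_f/Vᵢ) = (2324) ln(13.2/41.5) = -2662 J.
W_net = 4981 − 2662 = 2319 J.

W_net ≈ 2320 J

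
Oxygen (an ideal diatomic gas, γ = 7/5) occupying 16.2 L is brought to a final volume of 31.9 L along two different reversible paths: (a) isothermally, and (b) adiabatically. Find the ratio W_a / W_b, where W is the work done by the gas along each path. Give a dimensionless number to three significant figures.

W_a / W_b ≈ 1.14

Path (a) isothermal: W = P₁V₁ ln(V₂/V₁) → W_a/(P₁V₁) = 0.6776.
Path (b) adiabatic: W = P₁V₁(1 − (V₁/V₂)^(γ−1))/(γ−1) → W_b/(P₁V₁) = 0.5935.
W_a / W_b = 0.6776 / 0.5935 = 1.142.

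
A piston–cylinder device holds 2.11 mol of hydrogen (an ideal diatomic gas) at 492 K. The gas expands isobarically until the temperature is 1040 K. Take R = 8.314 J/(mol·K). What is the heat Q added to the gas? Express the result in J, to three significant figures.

Q ≈ 33600 J

Isobaric: W = nRΔT = (2.11)(8.314)(548) = 9613 J.
ΔU = nCᵥΔT with Cᵥ = 5R/2: ΔU = (2.11)(20.79)(548) = 24033 J.
Q = ΔU + W = 24033 + 9613 = 33647 J.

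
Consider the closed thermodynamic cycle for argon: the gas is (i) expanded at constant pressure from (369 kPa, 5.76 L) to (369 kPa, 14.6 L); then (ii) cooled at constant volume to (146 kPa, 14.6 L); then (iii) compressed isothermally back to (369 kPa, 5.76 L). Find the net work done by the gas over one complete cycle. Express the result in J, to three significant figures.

W_net ≈ 1280 J

Leg (i): W = PΔV = (369)(14.6 − 5.76) = 3262 J.
Leg (ii): W = 0.
Leg (iii): W = PᵢVᵢ ln(V_f/Vᵢ) = (2132) ln(5.76/14.6) = -1983 J.
W_net = 3262 − 1983 = 1279 J.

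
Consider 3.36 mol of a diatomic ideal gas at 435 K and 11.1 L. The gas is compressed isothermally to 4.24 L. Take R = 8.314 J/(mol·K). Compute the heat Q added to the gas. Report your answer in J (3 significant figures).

Isothermal ⇒ ΔU = 0, so Q = W = nRT ln(V₂/V₁).
Q = (3.36)(8.314)(435) ln(4.24/11.1) = 12152 × -0.9624 = -11695 J.

Q ≈ -11700 J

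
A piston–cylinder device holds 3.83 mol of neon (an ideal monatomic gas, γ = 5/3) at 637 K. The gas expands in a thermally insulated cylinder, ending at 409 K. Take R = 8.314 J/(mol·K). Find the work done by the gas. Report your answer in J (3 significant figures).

Adiabatic ⇒ Q = 0, so W_by = −ΔU = nCᵥ(T₁ − T₂).
Cᵥ = 3R/2 = 12.47 J/(mol·K).
W = (3.83)(12.47)(637 − 409) = 10890 J.

W ≈ 10900 J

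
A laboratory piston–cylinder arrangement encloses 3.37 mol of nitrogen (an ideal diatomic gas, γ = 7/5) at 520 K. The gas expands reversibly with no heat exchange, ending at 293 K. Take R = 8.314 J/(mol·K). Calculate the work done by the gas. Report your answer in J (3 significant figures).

W ≈ 15900 J

Adiabatic ⇒ Q = 0, so W_by = −ΔU = nCᵥ(T₁ − T₂).
Cᵥ = 5R/2 = 20.79 J/(mol·K).
W = (3.37)(20.79)(520 − 293) = 15900 J.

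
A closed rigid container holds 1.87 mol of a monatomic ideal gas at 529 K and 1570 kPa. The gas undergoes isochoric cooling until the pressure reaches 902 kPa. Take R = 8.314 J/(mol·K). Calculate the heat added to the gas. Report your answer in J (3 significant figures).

Q ≈ -5250 J

Constant volume ⇒ W = 0, so Q = ΔU = nCᵥΔT with Cᵥ = 3R/2 = 12.47 J/(mol·K).
At constant V, T₂/T₁ = P₂/P₁ ⇒ ΔT = T₁(P₂/P₁ − 1) = 529·(902/1570 − 1) = -225.1 K.
ΔU = (1.87)(12.47)(-225.1) = -5249 J.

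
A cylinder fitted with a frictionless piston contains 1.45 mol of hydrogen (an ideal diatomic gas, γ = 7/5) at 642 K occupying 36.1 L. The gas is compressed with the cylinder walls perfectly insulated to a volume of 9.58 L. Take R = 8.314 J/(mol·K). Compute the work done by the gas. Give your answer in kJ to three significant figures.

Adiabatic: TV^(γ−1) = const with γ = 7/5.
T₂ = T₁ (V₁/V₂)^(γ−1) = 642 × (36.1/9.58)^0.4 = 642 × 1.7 = 1091 K.
W_by = nCᵥ(T₁ − T₂) = (1.45)(20.79)(642 − 1091) = -13545 J.

W ≈ -13.5 kJ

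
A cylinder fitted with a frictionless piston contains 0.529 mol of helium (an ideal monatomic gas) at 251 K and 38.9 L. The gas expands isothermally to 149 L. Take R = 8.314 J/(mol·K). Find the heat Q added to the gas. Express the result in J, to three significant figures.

Q ≈ 1480 J

Isothermal ⇒ ΔU = 0, so Q = W = nRT ln(V₂/V₁).
Q = (0.529)(8.314)(251) ln(149/38.9) = 1104 × 1.343 = 1483 J.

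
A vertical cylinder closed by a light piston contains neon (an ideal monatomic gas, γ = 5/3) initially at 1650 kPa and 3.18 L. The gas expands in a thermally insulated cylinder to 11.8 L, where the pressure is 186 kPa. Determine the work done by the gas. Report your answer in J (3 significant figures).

Adiabatic: W = (P₁V₁ − P₂V₂)/(γ − 1) with γ = 5/3.
P₁V₁ = 5247 J, P₂V₂ = 2195 J.
W = (5247 − 2195) / 0.6667 = 4578 J.

W ≈ 4580 J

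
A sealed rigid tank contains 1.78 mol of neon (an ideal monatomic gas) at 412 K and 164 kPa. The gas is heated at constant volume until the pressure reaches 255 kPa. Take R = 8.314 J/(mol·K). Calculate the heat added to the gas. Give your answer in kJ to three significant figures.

Q ≈ 5.07 kJ

Constant volume ⇒ W = 0, so Q = ΔU = nCᵥΔT with Cᵥ = 3R/2 = 12.47 J/(mol·K).
At constant V, T₂/T₁ = P₂/P₁ ⇒ ΔT = T₁(P₂/P₁ − 1) = 412·(255/164 − 1) = 228.6 K.
ΔU = (1.78)(12.47)(228.6) = 5075 J.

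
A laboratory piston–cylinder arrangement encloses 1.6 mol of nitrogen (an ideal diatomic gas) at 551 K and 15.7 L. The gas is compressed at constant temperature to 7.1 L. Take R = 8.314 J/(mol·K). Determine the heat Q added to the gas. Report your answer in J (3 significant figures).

Isothermal ⇒ ΔU = 0, so Q = W = nRT ln(V₂/V₁).
Q = (1.6)(8.314)(551) ln(7.1/15.7) = 7330 × -0.7936 = -5817 J.

Q ≈ -5820 J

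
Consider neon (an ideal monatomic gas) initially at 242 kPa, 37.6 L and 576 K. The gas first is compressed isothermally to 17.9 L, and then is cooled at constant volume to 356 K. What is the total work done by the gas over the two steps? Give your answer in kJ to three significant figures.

W_total ≈ -6.75 kJ

Step 1 (isothermal): W = P₁V₁ ln(V₂/V₁) = (9099) ln(17.9/37.6) = -6753 J.
Step 2 (isochoric): W = 0 (constant volume).
W_total = -6753 + 0 = -6753 J.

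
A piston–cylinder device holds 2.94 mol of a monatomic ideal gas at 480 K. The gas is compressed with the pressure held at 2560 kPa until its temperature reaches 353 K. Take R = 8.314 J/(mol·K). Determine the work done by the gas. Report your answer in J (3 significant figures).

Isobaric: W = P ΔV = nR ΔT.
W = (2.94)(8.314)(353 − 480) = -3104 J.

W ≈ -3100 J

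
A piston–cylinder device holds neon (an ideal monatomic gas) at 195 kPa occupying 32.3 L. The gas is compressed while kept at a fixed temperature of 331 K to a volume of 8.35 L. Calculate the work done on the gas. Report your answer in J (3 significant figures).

W ≈ 8520 J

Isothermal: W = nRT ln(V₂/V₁) = P₁V₁ ln(V₂/V₁).
P₁V₁ = (195 kPa)(32.3 L) = 6298 J.
W = 6298 × ln(8.35/32.3) = 6298 × -1.353
W_by_gas = -8521 J; work on gas = −W_by = 8521 J.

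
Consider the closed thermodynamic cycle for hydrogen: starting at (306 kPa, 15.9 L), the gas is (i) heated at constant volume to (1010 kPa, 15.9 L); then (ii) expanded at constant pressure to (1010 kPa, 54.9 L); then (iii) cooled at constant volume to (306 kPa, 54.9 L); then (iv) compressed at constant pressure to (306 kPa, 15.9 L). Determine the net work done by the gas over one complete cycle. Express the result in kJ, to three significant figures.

W_net ≈ 27.5 kJ

Constant-volume legs do no work.
W(ii) = (1010)(54.9 − 15.9) = 39390 J; W(iv) = (306)(15.9 − 54.9) = -11934 J.
W_net = 39390 − 11934 = 27456 J (the clockwise enclosed area).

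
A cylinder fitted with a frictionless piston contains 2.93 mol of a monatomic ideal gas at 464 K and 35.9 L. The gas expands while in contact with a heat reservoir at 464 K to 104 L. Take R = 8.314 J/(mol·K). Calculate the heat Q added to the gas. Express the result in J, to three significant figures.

Q ≈ 12000 J

Isothermal ⇒ ΔU = 0, so Q = W = nRT ln(V₂/V₁).
Q = (2.93)(8.314)(464) ln(104/35.9) = 11303 × 1.064 = 12023 J.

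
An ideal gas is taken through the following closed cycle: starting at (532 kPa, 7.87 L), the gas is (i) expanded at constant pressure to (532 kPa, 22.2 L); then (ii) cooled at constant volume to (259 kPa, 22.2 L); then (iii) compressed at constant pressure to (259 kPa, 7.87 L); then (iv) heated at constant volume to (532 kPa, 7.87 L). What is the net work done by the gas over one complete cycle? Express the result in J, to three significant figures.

Constant-volume legs do no work.
W(i) = (532)(22.2 − 7.87) = 7624 J; W(iii) = (259)(7.87 − 22.2) = -3711 J.
W_net = 7624 − 3711 = 3912 J (the clockwise enclosed area).

W_net ≈ 3910 J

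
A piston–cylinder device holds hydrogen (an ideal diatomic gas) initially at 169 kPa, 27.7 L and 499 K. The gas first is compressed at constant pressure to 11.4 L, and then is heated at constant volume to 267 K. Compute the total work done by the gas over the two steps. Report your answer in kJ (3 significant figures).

Step 1 (isobaric): W = PΔV = (169 kPa)(11.4 − 27.7 L) = -2755 J.
Step 2 (isochoric): W = 0 (constant volume).
W_total = -2755 + 0 = -2755 J.

W_total ≈ -2.75 kJ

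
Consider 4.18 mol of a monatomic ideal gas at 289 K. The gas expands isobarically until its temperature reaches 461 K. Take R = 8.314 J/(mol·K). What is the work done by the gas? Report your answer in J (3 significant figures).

Isobaric: W = P ΔV = nR ΔT.
W = (4.18)(8.314)(461 − 289) = 5977 J.

W ≈ 5980 J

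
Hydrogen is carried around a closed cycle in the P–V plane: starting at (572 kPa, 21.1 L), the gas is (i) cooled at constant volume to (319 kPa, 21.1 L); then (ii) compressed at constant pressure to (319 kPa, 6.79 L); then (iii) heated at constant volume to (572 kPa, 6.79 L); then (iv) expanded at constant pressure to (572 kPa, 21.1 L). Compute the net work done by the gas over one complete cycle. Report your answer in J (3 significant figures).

Constant-volume legs do no work.
W(ii) = (319)(6.79 − 21.1) = -4565 J; W(iv) = (572)(21.1 − 6.79) = 8185 J.
W_net = -4565 + 8185 = 3620 J (the clockwise enclosed area).

W_net ≈ 3620 J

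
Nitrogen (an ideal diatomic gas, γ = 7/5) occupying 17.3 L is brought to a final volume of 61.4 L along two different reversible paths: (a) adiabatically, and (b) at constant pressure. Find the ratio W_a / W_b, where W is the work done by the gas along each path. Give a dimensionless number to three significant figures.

Path (a) adiabatic: W = P₁V₁(1 − (V₁/V₂)^(γ−1))/(γ−1) → W_a/(P₁V₁) = 0.9938.
Path (b) isobaric: W = P₁(V₂ − V₁) → W_b/(P₁V₁) = 2.549.
W_a / W_b = 0.9938 / 2.549 = 0.3898.

W_a / W_b ≈ 0.390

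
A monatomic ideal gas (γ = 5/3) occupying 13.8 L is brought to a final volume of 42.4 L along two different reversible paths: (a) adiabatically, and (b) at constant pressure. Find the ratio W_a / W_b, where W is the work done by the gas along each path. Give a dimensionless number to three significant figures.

Path (a) adiabatic: W = P₁V₁(1 − (V₁/V₂)^(γ−1))/(γ−1) → W_a/(P₁V₁) = 0.7903.
Path (b) isobaric: W = P₁(V₂ − V₁) → W_b/(P₁V₁) = 2.072.
W_a / W_b = 0.7903 / 2.072 = 0.3813.

W_a / W_b ≈ 0.381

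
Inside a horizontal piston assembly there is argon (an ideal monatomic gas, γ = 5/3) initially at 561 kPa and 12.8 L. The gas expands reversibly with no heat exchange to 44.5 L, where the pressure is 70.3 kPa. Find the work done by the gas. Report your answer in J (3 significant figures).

W ≈ 6080 J

Adiabatic: W = (P₁V₁ − P₂V₂)/(γ − 1) with γ = 5/3.
P₁V₁ = 7181 J, P₂V₂ = 3128 J.
W = (7181 − 3128) / 0.6667 = 6079 J.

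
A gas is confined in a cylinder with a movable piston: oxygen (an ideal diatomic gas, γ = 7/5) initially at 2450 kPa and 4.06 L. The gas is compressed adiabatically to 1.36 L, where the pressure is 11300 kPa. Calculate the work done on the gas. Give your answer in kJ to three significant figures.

W ≈ 13.6 kJ

Adiabatic: W = (P₁V₁ − P₂V₂)/(γ − 1) with γ = 7/5.
P₁V₁ = 9947 J, P₂V₂ = 15368 J.
W = (9947 − 15368) / 0.4 = -13553 J.
Work on gas = −W_by = 13553 J.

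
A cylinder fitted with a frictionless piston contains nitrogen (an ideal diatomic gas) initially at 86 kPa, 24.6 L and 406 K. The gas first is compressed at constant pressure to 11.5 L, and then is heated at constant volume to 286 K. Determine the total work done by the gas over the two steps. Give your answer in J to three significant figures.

Step 1 (isobaric): W = PΔV = (86 kPa)(11.5 − 24.6 L) = -1127 J.
Step 2 (isochoric): W = 0 (constant volume).
W_total = -1127 + 0 = -1127 J.

W_total ≈ -1130 J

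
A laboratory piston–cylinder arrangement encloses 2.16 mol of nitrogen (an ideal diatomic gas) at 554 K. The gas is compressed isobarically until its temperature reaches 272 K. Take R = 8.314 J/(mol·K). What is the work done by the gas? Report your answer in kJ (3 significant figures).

Isobaric: W = P ΔV = nR ΔT.
W = (2.16)(8.314)(272 − 554) = -5064 J.

W ≈ -5.06 kJ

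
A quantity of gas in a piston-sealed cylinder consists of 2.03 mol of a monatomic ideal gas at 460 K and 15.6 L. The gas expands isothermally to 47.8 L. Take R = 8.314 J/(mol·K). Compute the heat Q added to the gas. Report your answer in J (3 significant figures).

Q ≈ 8690 J

Isothermal ⇒ ΔU = 0, so Q = W = nRT ln(V₂/V₁).
Q = (2.03)(8.314)(460) ln(47.8/15.6) = 7764 × 1.12 = 8693 J.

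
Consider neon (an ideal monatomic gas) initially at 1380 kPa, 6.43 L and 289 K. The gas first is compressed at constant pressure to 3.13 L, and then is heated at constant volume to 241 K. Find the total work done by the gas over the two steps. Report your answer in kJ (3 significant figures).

Step 1 (isobaric): W = PΔV = (1380 kPa)(3.13 − 6.43 L) = -4554 J.
Step 2 (isochoric): W = 0 (constant volume).
W_total = -4554 + 0 = -4554 J.

W_total ≈ -4.55 kJ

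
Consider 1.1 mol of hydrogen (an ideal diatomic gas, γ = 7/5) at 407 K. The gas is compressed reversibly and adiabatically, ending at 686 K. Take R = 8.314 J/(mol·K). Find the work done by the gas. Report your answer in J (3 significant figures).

W ≈ -6380 J

Adiabatic ⇒ Q = 0, so W_by = −ΔU = nCᵥ(T₁ − T₂).
Cᵥ = 5R/2 = 20.79 J/(mol·K).
W = (1.1)(20.79)(407 − 686) = -6379 J.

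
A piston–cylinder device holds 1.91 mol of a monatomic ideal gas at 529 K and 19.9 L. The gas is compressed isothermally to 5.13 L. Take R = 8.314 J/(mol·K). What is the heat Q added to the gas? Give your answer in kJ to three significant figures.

Isothermal ⇒ ΔU = 0, so Q = W = nRT ln(V₂/V₁).
Q = (1.91)(8.314)(529) ln(5.13/19.9) = 8400 × -1.356 = -11388 J.

Q ≈ -11.4 kJ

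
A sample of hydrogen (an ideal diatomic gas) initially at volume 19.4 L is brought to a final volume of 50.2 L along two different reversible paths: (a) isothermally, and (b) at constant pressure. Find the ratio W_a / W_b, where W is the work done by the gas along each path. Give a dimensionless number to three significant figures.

Path (a) isothermal: W = P₁V₁ ln(V₂/V₁) → W_a/(P₁V₁) = 0.9507.
Path (b) isobaric: W = P₁(V₂ − V₁) → W_b/(P₁V₁) = 1.588.
W_a / W_b = 0.9507 / 1.588 = 0.5988.

W_a / W_b ≈ 0.599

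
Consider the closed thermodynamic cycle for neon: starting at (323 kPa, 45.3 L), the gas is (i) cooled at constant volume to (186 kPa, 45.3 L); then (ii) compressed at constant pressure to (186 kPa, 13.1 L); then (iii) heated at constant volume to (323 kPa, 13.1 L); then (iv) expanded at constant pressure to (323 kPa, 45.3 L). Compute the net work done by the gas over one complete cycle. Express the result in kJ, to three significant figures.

Constant-volume legs do no work.
W(ii) = (186)(13.1 − 45.3) = -5989 J; W(iv) = (323)(45.3 − 13.1) = 10401 J.
W_net = -5989 + 10401 = 4411 J (the clockwise enclosed area).

W_net ≈ 4.41 kJ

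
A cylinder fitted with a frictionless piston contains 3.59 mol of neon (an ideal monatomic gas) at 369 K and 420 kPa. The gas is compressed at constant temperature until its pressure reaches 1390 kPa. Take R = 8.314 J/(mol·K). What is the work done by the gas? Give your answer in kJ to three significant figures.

W ≈ -13.2 kJ

Isothermal process: W = nRT ln(V₂/V₁) = nRT ln(P₁/P₂).
W = (3.59)(8.314)(369) × ln(420/1390)
  = 11014 × ln(0.3022) = 11014 × -1.197
W_by_gas = -13181 J.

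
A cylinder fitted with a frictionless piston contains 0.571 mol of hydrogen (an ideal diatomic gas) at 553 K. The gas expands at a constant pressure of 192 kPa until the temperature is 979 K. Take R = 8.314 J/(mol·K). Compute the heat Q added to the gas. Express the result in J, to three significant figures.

Q ≈ 7080 J

Isobaric: W = nRΔT = (0.571)(8.314)(426) = 2022 J.
ΔU = nCᵥΔT with Cᵥ = 5R/2: ΔU = (0.571)(20.79)(426) = 5056 J.
Q = ΔU + W = 5056 + 2022 = 7078 J.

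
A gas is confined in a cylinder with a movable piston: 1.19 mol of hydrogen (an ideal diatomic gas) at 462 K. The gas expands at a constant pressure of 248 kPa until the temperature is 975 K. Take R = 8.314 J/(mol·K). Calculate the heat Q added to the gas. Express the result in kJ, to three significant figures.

Isobaric: W = nRΔT = (1.19)(8.314)(513) = 5075 J.
ΔU = nCᵥΔT with Cᵥ = 5R/2: ΔU = (1.19)(20.79)(513) = 12689 J.
Q = ΔU + W = 12689 + 5075 = 17764 J.

Q ≈ 17.8 kJ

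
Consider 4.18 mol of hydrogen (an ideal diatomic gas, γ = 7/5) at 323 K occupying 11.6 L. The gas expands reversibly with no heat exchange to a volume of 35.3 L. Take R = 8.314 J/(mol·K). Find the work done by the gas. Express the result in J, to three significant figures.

Adiabatic: TV^(γ−1) = const with γ = 7/5.
T₂ = T₁ (V₁/V₂)^(γ−1) = 323 × (11.6/35.3)^0.4 = 323 × 0.6407 = 207 K.
W_by = nCᵥ(T₁ − T₂) = (4.18)(20.79)(323 − 207) = 10082 J.

W ≈ 10100 J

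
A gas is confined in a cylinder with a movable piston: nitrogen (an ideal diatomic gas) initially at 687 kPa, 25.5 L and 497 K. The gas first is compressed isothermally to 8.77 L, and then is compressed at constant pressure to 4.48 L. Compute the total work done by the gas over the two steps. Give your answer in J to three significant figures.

Step 1 (isothermal): W = P₁V₁ ln(V₂/V₁) = (17518) ln(8.77/25.5) = -18698 J.
After step 1: P = 1998 kPa, V = 8.77 L, T = 497 K.
Step 2 (isobaric): W = PΔV = (1998 kPa)(4.48 − 8.77 L) = -8569 J.
W_total = -18698 − 8569 = -27268 J.

W_total ≈ -27300 J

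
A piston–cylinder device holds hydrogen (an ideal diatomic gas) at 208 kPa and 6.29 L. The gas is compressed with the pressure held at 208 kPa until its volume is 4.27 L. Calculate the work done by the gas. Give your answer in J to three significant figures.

Isobaric: W = P ΔV.
W = (208 kPa)(4.27 − 6.29 L) = (208)(-2.02) = -420.2 J.

W ≈ -420 J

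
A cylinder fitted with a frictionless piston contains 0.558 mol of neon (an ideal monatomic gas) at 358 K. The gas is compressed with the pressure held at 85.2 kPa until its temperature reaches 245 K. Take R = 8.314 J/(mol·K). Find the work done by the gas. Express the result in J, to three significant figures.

Isobaric: W = P ΔV = nR ΔT.
W = (0.558)(8.314)(245 − 358) = -524.2 J.

W ≈ -524 J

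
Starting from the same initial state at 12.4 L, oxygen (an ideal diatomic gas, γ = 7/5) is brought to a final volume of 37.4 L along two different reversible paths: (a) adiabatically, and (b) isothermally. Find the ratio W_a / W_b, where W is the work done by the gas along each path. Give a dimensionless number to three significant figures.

Path (a) adiabatic: W = P₁V₁(1 − (V₁/V₂)^(γ−1))/(γ−1) → W_a/(P₁V₁) = 0.8925.
Path (b) isothermal: W = P₁V₁ ln(V₂/V₁) → W_b/(P₁V₁) = 1.104.
W_a / W_b = 0.8925 / 1.104 = 0.8084.

W_a / W_b ≈ 0.808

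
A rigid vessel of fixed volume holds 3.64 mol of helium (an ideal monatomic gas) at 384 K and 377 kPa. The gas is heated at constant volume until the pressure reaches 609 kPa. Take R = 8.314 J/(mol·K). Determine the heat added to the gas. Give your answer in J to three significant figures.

Constant volume ⇒ W = 0, so Q = ΔU = nCᵥΔT with Cᵥ = 3R/2 = 12.47 J/(mol·K).
At constant V, T₂/T₁ = P₂/P₁ ⇒ ΔT = T₁(P₂/P₁ − 1) = 384·(609/377 − 1) = 236.3 K.
ΔU = (3.64)(12.47)(236.3) = 10727 J.

Q ≈ 10700 J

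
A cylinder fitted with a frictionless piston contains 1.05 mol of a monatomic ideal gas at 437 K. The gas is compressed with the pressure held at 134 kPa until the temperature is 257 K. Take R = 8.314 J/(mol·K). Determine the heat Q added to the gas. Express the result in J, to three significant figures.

Isobaric: W = nRΔT = (1.05)(8.314)(-180) = -1571 J.
ΔU = nCᵥΔT with Cᵥ = 3R/2: ΔU = (1.05)(12.47)(-180) = -2357 J.
Q = ΔU + W = -2357 − 1571 = -3928 J.

Q ≈ -3930 J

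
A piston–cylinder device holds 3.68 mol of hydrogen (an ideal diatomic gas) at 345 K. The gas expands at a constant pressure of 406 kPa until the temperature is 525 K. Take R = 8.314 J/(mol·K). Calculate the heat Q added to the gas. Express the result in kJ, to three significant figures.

Q ≈ 19.3 kJ

Isobaric: W = nRΔT = (3.68)(8.314)(180) = 5507 J.
ΔU = nCᵥΔT with Cᵥ = 5R/2: ΔU = (3.68)(20.79)(180) = 13768 J.
Q = ΔU + W = 13768 + 5507 = 19275 J.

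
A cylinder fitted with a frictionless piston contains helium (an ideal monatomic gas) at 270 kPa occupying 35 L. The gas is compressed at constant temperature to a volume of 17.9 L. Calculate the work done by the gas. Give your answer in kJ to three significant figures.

W ≈ -6.34 kJ

Isothermal: W = nRT ln(V₂/V₁) = P₁V₁ ln(V₂/V₁).
P₁V₁ = (270 kPa)(35 L) = 9450 J.
W = 9450 × ln(17.9/35) = 9450 × -0.6705
W_by_gas = -6337 J.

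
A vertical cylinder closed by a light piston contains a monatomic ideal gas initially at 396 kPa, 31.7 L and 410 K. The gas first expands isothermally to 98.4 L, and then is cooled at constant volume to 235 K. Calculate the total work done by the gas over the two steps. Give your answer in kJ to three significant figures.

W_total ≈ 14.2 kJ

Step 1 (isothermal): W = P₁V₁ ln(V₂/V₁) = (12553) ln(98.4/31.7) = 14219 J.
Step 2 (isochoric): W = 0 (constant volume).
W_total = 14219 + 0 = 14219 J.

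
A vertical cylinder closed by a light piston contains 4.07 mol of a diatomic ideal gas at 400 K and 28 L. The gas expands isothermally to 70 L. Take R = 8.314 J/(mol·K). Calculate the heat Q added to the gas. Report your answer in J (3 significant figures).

Isothermal ⇒ ΔU = 0, so Q = W = nRT ln(V₂/V₁).
Q = (4.07)(8.314)(400) ln(70/28) = 13535 × 0.9163 = 12402 J.

Q ≈ 12400 J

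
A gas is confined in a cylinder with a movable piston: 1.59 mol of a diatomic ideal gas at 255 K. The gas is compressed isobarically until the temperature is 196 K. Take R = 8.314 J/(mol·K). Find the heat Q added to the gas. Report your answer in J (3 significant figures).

Q ≈ -2730 J

Isobaric: W = nRΔT = (1.59)(8.314)(-59) = -779.9 J.
ΔU = nCᵥΔT with Cᵥ = 5R/2: ΔU = (1.59)(20.79)(-59) = -1950 J.
Q = ΔU + W = -1950 − 779.9 = -2730 J.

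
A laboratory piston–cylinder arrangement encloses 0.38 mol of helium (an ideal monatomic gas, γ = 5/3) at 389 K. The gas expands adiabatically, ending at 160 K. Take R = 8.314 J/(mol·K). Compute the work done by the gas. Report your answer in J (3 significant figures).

Adiabatic ⇒ Q = 0, so W_by = −ΔU = nCᵥ(T₁ − T₂).
Cᵥ = 3R/2 = 12.47 J/(mol·K).
W = (0.38)(12.47)(389 − 160) = 1085 J.

W ≈ 1090 J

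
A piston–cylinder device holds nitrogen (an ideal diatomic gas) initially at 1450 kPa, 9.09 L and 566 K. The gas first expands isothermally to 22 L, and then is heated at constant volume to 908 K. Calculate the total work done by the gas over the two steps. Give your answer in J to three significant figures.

Step 1 (isothermal): W = P₁V₁ ln(V₂/V₁) = (13180) ln(22/9.09) = 11650 J.
Step 2 (isochoric): W = 0 (constant volume).
W_total = 11650 + 0 = 11650 J.

W_total ≈ 11600 J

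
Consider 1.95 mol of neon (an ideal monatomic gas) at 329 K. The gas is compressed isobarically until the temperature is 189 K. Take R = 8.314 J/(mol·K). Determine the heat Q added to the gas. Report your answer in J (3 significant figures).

Q ≈ -5670 J

Isobaric: W = nRΔT = (1.95)(8.314)(-140) = -2270 J.
ΔU = nCᵥΔT with Cᵥ = 3R/2: ΔU = (1.95)(12.47)(-140) = -3405 J.
Q = ΔU + W = -3405 − 2270 = -5674 J.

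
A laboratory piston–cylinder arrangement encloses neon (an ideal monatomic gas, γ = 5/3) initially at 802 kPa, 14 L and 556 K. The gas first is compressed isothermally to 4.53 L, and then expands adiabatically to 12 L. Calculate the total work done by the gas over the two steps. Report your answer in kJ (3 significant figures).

W_total ≈ -4.62 kJ

Step 1 (isothermal): W = P₁V₁ ln(V₂/V₁) = (11228) ln(4.53/14) = -12669 J.
After step 1: P = 2479 kPa, V = 4.53 L, T = 556 K.
Step 2 (adiabatic): W = (P₁V₁ − P₂V₂)/(γ−1) = (11228 − 5865)/0.667 = 8045 J.
W_total = -12669 + 8045 = -4624 J.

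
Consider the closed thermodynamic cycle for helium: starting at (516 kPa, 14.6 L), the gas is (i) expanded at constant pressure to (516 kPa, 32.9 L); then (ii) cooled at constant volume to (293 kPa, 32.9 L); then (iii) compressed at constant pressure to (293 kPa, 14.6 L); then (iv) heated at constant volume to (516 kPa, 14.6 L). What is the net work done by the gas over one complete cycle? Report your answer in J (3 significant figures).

W_net ≈ 4080 J

Constant-volume legs do no work.
W(i) = (516)(32.9 − 14.6) = 9443 J; W(iii) = (293)(14.6 − 32.9) = -5362 J.
W_net = 9443 − 5362 = 4081 J (the clockwise enclosed area).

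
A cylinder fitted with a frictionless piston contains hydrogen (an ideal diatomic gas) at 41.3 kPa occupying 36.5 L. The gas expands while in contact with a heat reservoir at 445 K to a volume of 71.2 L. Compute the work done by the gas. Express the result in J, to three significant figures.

Isothermal: W = nRT ln(V₂/V₁) = P₁V₁ ln(V₂/V₁).
P₁V₁ = (41.3 kPa)(36.5 L) = 1507 J.
W = 1507 × ln(71.2/36.5) = 1507 × 0.6682
W_by_gas = 1007 J.

W ≈ 1010 J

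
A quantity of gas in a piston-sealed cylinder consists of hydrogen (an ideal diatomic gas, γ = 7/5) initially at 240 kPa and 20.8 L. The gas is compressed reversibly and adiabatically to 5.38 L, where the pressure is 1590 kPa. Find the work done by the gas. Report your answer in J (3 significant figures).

Adiabatic: W = (P₁V₁ − P₂V₂)/(γ − 1) with γ = 7/5.
P₁V₁ = 4992 J, P₂V₂ = 8554 J.
W = (4992 − 8554) / 0.4 = -8906 J.

W ≈ -8910 J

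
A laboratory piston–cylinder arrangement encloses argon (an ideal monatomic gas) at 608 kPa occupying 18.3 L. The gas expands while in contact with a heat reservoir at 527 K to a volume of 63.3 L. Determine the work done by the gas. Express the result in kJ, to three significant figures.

W ≈ 13.8 kJ

Isothermal: W = nRT ln(V₂/V₁) = P₁V₁ ln(V₂/V₁).
P₁V₁ = (608 kPa)(18.3 L) = 11126 J.
W = 11126 × ln(63.3/18.3) = 11126 × 1.241
W_by_gas = 13808 J.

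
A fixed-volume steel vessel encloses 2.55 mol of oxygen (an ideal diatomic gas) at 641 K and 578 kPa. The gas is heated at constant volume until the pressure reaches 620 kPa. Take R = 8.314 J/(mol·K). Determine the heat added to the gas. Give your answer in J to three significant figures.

Constant volume ⇒ W = 0, so Q = ΔU = nCᵥΔT with Cᵥ = 5R/2 = 20.79 J/(mol·K).
At constant V, T₂/T₁ = P₂/P₁ ⇒ ΔT = T₁(P₂/P₁ − 1) = 641·(620/578 − 1) = 46.58 K.
ΔU = (2.55)(20.79)(46.58) = 2469 J.

Q ≈ 2470 J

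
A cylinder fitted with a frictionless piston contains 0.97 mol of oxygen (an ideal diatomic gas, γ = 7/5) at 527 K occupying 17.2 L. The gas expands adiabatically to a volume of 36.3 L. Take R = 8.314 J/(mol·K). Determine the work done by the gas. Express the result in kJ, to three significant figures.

W ≈ 2.74 kJ

Adiabatic: TV^(γ−1) = const with γ = 7/5.
T₂ = T₁ (V₁/V₂)^(γ−1) = 527 × (17.2/36.3)^0.4 = 527 × 0.7417 = 390.9 K.
W_by = nCᵥ(T₁ − T₂) = (0.97)(20.79)(527 − 390.9) = 2744 J.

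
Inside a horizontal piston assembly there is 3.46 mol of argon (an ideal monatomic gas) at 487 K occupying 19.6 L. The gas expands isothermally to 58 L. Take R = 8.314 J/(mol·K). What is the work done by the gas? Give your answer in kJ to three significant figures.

Isothermal: W = nRT ln(V₂/V₁).
W = (3.46)(8.314)(487) × ln(58/19.6)
  = 14009 × 1.085
W_by_gas = 15199 J.

W ≈ 15.2 kJ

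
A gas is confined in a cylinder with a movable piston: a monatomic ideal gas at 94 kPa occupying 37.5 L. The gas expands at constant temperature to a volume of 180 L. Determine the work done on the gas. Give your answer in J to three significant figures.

W ≈ -5530 J

Isothermal: W = nRT ln(V₂/V₁) = P₁V₁ ln(V₂/V₁).
P₁V₁ = (94 kPa)(37.5 L) = 3525 J.
W = 3525 × ln(180/37.5) = 3525 × 1.569
W_by_gas = 5529 J; work on gas = −W_by = -5529 J.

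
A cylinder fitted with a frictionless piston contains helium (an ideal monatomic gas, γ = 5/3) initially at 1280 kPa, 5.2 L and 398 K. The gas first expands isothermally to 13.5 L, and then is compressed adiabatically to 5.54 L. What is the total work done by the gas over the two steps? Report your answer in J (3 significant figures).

W_total ≈ -1750 J

Step 1 (isothermal): W = P₁V₁ ln(V₂/V₁) = (6656) ln(13.5/5.2) = 6350 J.
After step 1: P = 493 kPa, V = 13.5 L, T = 398 K.
Step 2 (adiabatic): W = (P₁V₁ − P₂V₂)/(γ−1) = (6656 − 12053)/0.667 = -8096 J.
W_total = 6350 − 8096 = -1746 J.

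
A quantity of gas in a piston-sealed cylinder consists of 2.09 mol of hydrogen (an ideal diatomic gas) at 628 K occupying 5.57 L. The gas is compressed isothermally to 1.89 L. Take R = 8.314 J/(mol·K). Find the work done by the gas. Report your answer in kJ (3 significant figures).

Isothermal: W = nRT ln(V₂/V₁).
W = (2.09)(8.314)(628) × ln(1.89/5.57)
  = 10912 × -1.081
W_by_gas = -11794 J.

W ≈ -11.8 kJ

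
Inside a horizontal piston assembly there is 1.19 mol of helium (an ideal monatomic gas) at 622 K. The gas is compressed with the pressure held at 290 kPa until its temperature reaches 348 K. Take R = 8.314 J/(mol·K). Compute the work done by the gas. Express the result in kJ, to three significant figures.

Isobaric: W = P ΔV = nR ΔT.
W = (1.19)(8.314)(348 − 622) = -2711 J.

W ≈ -2.71 kJ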